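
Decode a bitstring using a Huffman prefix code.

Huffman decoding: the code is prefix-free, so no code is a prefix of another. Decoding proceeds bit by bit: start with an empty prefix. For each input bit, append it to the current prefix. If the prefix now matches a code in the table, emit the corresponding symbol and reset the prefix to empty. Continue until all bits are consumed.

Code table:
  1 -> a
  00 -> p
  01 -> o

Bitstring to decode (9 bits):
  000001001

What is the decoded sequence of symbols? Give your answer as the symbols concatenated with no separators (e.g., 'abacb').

Bit 0: prefix='0' (no match yet)
Bit 1: prefix='00' -> emit 'p', reset
Bit 2: prefix='0' (no match yet)
Bit 3: prefix='00' -> emit 'p', reset
Bit 4: prefix='0' (no match yet)
Bit 5: prefix='01' -> emit 'o', reset
Bit 6: prefix='0' (no match yet)
Bit 7: prefix='00' -> emit 'p', reset
Bit 8: prefix='1' -> emit 'a', reset

Answer: ppopa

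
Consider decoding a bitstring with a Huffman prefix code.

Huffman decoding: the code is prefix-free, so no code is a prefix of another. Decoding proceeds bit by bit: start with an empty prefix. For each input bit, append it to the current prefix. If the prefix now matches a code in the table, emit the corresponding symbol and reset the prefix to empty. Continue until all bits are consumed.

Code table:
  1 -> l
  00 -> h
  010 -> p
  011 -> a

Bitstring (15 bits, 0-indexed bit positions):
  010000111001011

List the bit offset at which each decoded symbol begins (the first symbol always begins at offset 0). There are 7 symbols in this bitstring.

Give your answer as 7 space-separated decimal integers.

Bit 0: prefix='0' (no match yet)
Bit 1: prefix='01' (no match yet)
Bit 2: prefix='010' -> emit 'p', reset
Bit 3: prefix='0' (no match yet)
Bit 4: prefix='00' -> emit 'h', reset
Bit 5: prefix='0' (no match yet)
Bit 6: prefix='01' (no match yet)
Bit 7: prefix='011' -> emit 'a', reset
Bit 8: prefix='1' -> emit 'l', reset
Bit 9: prefix='0' (no match yet)
Bit 10: prefix='00' -> emit 'h', reset
Bit 11: prefix='1' -> emit 'l', reset
Bit 12: prefix='0' (no match yet)
Bit 13: prefix='01' (no match yet)
Bit 14: prefix='011' -> emit 'a', reset

Answer: 0 3 5 8 9 11 12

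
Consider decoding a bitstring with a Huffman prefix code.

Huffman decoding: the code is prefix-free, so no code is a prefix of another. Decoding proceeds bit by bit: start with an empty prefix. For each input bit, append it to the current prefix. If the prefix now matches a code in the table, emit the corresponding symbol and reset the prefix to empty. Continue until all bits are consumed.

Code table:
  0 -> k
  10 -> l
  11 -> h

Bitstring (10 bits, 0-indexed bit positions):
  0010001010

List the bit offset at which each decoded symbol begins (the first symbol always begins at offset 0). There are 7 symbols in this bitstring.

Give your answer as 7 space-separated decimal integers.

Bit 0: prefix='0' -> emit 'k', reset
Bit 1: prefix='0' -> emit 'k', reset
Bit 2: prefix='1' (no match yet)
Bit 3: prefix='10' -> emit 'l', reset
Bit 4: prefix='0' -> emit 'k', reset
Bit 5: prefix='0' -> emit 'k', reset
Bit 6: prefix='1' (no match yet)
Bit 7: prefix='10' -> emit 'l', reset
Bit 8: prefix='1' (no match yet)
Bit 9: prefix='10' -> emit 'l', reset

Answer: 0 1 2 4 5 6 8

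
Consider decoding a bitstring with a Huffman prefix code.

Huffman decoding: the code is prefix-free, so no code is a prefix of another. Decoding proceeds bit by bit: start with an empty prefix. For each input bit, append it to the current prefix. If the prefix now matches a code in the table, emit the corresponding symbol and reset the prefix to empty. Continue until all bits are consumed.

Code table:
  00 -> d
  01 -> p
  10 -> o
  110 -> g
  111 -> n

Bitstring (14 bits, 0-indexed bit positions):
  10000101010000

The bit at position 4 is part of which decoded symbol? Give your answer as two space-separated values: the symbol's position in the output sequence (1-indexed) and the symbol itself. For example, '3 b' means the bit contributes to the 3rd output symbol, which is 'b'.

Bit 0: prefix='1' (no match yet)
Bit 1: prefix='10' -> emit 'o', reset
Bit 2: prefix='0' (no match yet)
Bit 3: prefix='00' -> emit 'd', reset
Bit 4: prefix='0' (no match yet)
Bit 5: prefix='01' -> emit 'p', reset
Bit 6: prefix='0' (no match yet)
Bit 7: prefix='01' -> emit 'p', reset
Bit 8: prefix='0' (no match yet)

Answer: 3 p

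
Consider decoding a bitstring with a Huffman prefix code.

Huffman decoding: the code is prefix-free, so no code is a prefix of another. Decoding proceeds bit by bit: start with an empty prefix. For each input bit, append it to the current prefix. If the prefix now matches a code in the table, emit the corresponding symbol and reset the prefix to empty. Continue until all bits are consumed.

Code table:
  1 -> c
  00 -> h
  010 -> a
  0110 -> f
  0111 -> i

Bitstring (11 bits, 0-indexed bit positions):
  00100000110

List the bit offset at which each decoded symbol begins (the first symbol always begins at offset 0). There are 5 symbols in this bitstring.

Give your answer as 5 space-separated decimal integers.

Bit 0: prefix='0' (no match yet)
Bit 1: prefix='00' -> emit 'h', reset
Bit 2: prefix='1' -> emit 'c', reset
Bit 3: prefix='0' (no match yet)
Bit 4: prefix='00' -> emit 'h', reset
Bit 5: prefix='0' (no match yet)
Bit 6: prefix='00' -> emit 'h', reset
Bit 7: prefix='0' (no match yet)
Bit 8: prefix='01' (no match yet)
Bit 9: prefix='011' (no match yet)
Bit 10: prefix='0110' -> emit 'f', reset

Answer: 0 2 3 5 7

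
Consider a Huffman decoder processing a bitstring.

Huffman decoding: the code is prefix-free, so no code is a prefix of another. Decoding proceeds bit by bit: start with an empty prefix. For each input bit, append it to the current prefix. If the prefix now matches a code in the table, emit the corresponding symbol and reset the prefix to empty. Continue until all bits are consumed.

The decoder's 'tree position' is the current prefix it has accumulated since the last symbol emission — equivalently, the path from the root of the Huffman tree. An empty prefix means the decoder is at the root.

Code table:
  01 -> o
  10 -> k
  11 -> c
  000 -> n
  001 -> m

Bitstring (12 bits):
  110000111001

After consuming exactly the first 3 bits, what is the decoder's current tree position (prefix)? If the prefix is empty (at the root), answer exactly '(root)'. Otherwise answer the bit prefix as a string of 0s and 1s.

Bit 0: prefix='1' (no match yet)
Bit 1: prefix='11' -> emit 'c', reset
Bit 2: prefix='0' (no match yet)

Answer: 0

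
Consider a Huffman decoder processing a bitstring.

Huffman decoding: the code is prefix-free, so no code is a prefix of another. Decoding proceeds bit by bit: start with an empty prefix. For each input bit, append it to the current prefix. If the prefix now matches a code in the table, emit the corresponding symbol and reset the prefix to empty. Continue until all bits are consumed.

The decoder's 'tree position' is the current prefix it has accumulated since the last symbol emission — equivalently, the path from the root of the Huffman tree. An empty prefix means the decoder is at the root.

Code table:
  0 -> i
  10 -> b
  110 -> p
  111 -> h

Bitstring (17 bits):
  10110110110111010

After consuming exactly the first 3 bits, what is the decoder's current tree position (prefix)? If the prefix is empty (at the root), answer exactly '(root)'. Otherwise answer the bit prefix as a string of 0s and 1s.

Answer: 1

Derivation:
Bit 0: prefix='1' (no match yet)
Bit 1: prefix='10' -> emit 'b', reset
Bit 2: prefix='1' (no match yet)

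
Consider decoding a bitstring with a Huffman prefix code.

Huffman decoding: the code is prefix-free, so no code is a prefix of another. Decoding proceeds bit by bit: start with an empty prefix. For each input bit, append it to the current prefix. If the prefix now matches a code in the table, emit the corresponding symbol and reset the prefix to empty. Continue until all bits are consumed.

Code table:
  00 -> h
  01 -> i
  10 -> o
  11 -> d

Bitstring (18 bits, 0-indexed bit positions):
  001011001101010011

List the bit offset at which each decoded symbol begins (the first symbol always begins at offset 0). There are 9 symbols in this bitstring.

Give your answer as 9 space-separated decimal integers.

Answer: 0 2 4 6 8 10 12 14 16

Derivation:
Bit 0: prefix='0' (no match yet)
Bit 1: prefix='00' -> emit 'h', reset
Bit 2: prefix='1' (no match yet)
Bit 3: prefix='10' -> emit 'o', reset
Bit 4: prefix='1' (no match yet)
Bit 5: prefix='11' -> emit 'd', reset
Bit 6: prefix='0' (no match yet)
Bit 7: prefix='00' -> emit 'h', reset
Bit 8: prefix='1' (no match yet)
Bit 9: prefix='11' -> emit 'd', reset
Bit 10: prefix='0' (no match yet)
Bit 11: prefix='01' -> emit 'i', reset
Bit 12: prefix='0' (no match yet)
Bit 13: prefix='01' -> emit 'i', reset
Bit 14: prefix='0' (no match yet)
Bit 15: prefix='00' -> emit 'h', reset
Bit 16: prefix='1' (no match yet)
Bit 17: prefix='11' -> emit 'd', reset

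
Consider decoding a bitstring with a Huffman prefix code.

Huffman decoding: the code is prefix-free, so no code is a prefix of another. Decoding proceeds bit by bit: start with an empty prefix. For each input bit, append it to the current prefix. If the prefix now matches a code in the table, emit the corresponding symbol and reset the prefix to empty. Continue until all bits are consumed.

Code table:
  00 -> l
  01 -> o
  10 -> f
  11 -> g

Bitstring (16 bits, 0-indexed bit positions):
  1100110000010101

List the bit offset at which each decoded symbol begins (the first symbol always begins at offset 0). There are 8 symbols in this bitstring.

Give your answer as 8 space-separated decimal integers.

Answer: 0 2 4 6 8 10 12 14

Derivation:
Bit 0: prefix='1' (no match yet)
Bit 1: prefix='11' -> emit 'g', reset
Bit 2: prefix='0' (no match yet)
Bit 3: prefix='00' -> emit 'l', reset
Bit 4: prefix='1' (no match yet)
Bit 5: prefix='11' -> emit 'g', reset
Bit 6: prefix='0' (no match yet)
Bit 7: prefix='00' -> emit 'l', reset
Bit 8: prefix='0' (no match yet)
Bit 9: prefix='00' -> emit 'l', reset
Bit 10: prefix='0' (no match yet)
Bit 11: prefix='01' -> emit 'o', reset
Bit 12: prefix='0' (no match yet)
Bit 13: prefix='01' -> emit 'o', reset
Bit 14: prefix='0' (no match yet)
Bit 15: prefix='01' -> emit 'o', reset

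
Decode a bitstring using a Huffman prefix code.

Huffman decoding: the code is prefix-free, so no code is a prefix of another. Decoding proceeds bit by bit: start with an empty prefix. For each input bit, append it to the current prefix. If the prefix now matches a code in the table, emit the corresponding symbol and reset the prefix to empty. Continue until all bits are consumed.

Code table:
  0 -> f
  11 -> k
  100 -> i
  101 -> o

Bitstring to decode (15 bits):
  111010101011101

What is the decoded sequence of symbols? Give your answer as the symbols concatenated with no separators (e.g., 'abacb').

Answer: kofofko

Derivation:
Bit 0: prefix='1' (no match yet)
Bit 1: prefix='11' -> emit 'k', reset
Bit 2: prefix='1' (no match yet)
Bit 3: prefix='10' (no match yet)
Bit 4: prefix='101' -> emit 'o', reset
Bit 5: prefix='0' -> emit 'f', reset
Bit 6: prefix='1' (no match yet)
Bit 7: prefix='10' (no match yet)
Bit 8: prefix='101' -> emit 'o', reset
Bit 9: prefix='0' -> emit 'f', reset
Bit 10: prefix='1' (no match yet)
Bit 11: prefix='11' -> emit 'k', reset
Bit 12: prefix='1' (no match yet)
Bit 13: prefix='10' (no match yet)
Bit 14: prefix='101' -> emit 'o', reset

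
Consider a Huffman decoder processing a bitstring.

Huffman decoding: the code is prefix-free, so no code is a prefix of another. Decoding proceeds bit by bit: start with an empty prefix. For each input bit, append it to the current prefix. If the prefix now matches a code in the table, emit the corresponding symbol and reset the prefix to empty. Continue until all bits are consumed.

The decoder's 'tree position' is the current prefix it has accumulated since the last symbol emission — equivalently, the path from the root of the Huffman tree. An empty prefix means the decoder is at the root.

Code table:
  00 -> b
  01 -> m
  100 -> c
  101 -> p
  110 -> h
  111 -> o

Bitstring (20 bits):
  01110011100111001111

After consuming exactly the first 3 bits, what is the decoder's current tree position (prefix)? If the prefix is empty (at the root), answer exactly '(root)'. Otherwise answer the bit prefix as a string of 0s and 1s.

Answer: 1

Derivation:
Bit 0: prefix='0' (no match yet)
Bit 1: prefix='01' -> emit 'm', reset
Bit 2: prefix='1' (no match yet)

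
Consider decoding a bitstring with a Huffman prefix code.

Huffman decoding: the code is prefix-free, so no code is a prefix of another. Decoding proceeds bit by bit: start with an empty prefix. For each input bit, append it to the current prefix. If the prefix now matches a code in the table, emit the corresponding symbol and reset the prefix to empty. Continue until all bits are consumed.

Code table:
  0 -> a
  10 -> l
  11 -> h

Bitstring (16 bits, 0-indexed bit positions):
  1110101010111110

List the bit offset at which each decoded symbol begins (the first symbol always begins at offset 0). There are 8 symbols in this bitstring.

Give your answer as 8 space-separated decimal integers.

Bit 0: prefix='1' (no match yet)
Bit 1: prefix='11' -> emit 'h', reset
Bit 2: prefix='1' (no match yet)
Bit 3: prefix='10' -> emit 'l', reset
Bit 4: prefix='1' (no match yet)
Bit 5: prefix='10' -> emit 'l', reset
Bit 6: prefix='1' (no match yet)
Bit 7: prefix='10' -> emit 'l', reset
Bit 8: prefix='1' (no match yet)
Bit 9: prefix='10' -> emit 'l', reset
Bit 10: prefix='1' (no match yet)
Bit 11: prefix='11' -> emit 'h', reset
Bit 12: prefix='1' (no match yet)
Bit 13: prefix='11' -> emit 'h', reset
Bit 14: prefix='1' (no match yet)
Bit 15: prefix='10' -> emit 'l', reset

Answer: 0 2 4 6 8 10 12 14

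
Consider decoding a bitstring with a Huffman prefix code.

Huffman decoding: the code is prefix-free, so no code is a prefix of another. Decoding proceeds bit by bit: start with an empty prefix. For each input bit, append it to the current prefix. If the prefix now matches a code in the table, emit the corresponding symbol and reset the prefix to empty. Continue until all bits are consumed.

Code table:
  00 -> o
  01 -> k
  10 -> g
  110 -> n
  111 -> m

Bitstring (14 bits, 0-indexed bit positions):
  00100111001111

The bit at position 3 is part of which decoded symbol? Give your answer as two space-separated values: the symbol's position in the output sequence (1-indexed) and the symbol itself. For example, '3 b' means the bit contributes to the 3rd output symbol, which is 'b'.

Answer: 2 g

Derivation:
Bit 0: prefix='0' (no match yet)
Bit 1: prefix='00' -> emit 'o', reset
Bit 2: prefix='1' (no match yet)
Bit 3: prefix='10' -> emit 'g', reset
Bit 4: prefix='0' (no match yet)
Bit 5: prefix='01' -> emit 'k', reset
Bit 6: prefix='1' (no match yet)
Bit 7: prefix='11' (no match yet)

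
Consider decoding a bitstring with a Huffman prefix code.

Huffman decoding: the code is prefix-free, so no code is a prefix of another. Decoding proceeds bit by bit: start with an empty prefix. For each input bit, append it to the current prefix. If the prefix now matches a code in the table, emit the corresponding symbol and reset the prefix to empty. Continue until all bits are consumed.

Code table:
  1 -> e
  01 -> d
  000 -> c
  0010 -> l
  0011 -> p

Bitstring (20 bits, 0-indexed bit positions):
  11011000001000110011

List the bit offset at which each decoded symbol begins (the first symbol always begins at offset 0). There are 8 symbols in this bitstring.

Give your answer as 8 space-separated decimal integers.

Answer: 0 1 2 4 5 8 12 16

Derivation:
Bit 0: prefix='1' -> emit 'e', reset
Bit 1: prefix='1' -> emit 'e', reset
Bit 2: prefix='0' (no match yet)
Bit 3: prefix='01' -> emit 'd', reset
Bit 4: prefix='1' -> emit 'e', reset
Bit 5: prefix='0' (no match yet)
Bit 6: prefix='00' (no match yet)
Bit 7: prefix='000' -> emit 'c', reset
Bit 8: prefix='0' (no match yet)
Bit 9: prefix='00' (no match yet)
Bit 10: prefix='001' (no match yet)
Bit 11: prefix='0010' -> emit 'l', reset
Bit 12: prefix='0' (no match yet)
Bit 13: prefix='00' (no match yet)
Bit 14: prefix='001' (no match yet)
Bit 15: prefix='0011' -> emit 'p', reset
Bit 16: prefix='0' (no match yet)
Bit 17: prefix='00' (no match yet)
Bit 18: prefix='001' (no match yet)
Bit 19: prefix='0011' -> emit 'p', reset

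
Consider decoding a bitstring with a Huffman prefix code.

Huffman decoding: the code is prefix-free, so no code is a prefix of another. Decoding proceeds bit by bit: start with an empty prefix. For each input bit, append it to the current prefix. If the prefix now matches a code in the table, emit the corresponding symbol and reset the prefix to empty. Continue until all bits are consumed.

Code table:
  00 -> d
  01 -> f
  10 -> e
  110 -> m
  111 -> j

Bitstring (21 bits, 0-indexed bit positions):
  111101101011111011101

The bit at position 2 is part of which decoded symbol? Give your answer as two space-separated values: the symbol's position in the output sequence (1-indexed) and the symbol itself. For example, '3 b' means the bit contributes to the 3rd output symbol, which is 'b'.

Answer: 1 j

Derivation:
Bit 0: prefix='1' (no match yet)
Bit 1: prefix='11' (no match yet)
Bit 2: prefix='111' -> emit 'j', reset
Bit 3: prefix='1' (no match yet)
Bit 4: prefix='10' -> emit 'e', reset
Bit 5: prefix='1' (no match yet)
Bit 6: prefix='11' (no match yet)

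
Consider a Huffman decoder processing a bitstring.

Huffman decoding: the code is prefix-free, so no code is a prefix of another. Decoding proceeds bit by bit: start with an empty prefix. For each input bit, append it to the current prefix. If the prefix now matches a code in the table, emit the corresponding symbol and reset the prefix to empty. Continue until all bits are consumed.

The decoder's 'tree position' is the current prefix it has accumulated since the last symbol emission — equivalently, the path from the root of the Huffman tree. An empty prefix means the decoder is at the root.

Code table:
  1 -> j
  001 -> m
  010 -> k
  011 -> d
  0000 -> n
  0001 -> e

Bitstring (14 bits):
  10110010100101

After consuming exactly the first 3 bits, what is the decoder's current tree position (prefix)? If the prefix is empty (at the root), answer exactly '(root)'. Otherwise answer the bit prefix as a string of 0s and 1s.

Answer: 01

Derivation:
Bit 0: prefix='1' -> emit 'j', reset
Bit 1: prefix='0' (no match yet)
Bit 2: prefix='01' (no match yet)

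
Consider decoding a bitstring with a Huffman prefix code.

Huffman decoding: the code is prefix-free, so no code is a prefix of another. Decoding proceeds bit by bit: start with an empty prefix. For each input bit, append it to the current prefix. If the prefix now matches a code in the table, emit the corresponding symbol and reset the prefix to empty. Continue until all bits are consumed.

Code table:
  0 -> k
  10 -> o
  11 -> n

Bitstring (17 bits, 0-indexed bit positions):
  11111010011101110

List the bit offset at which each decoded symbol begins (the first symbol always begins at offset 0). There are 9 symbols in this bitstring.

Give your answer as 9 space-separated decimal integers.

Bit 0: prefix='1' (no match yet)
Bit 1: prefix='11' -> emit 'n', reset
Bit 2: prefix='1' (no match yet)
Bit 3: prefix='11' -> emit 'n', reset
Bit 4: prefix='1' (no match yet)
Bit 5: prefix='10' -> emit 'o', reset
Bit 6: prefix='1' (no match yet)
Bit 7: prefix='10' -> emit 'o', reset
Bit 8: prefix='0' -> emit 'k', reset
Bit 9: prefix='1' (no match yet)
Bit 10: prefix='11' -> emit 'n', reset
Bit 11: prefix='1' (no match yet)
Bit 12: prefix='10' -> emit 'o', reset
Bit 13: prefix='1' (no match yet)
Bit 14: prefix='11' -> emit 'n', reset
Bit 15: prefix='1' (no match yet)
Bit 16: prefix='10' -> emit 'o', reset

Answer: 0 2 4 6 8 9 11 13 15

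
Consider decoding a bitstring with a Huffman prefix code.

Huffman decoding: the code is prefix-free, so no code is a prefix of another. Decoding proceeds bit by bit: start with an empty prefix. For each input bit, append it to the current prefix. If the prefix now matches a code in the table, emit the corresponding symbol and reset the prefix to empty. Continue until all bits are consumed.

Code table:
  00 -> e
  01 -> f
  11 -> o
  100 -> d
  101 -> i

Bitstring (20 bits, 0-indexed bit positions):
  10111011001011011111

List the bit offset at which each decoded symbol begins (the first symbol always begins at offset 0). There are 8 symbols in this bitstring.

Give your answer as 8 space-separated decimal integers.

Answer: 0 3 5 7 10 13 16 18

Derivation:
Bit 0: prefix='1' (no match yet)
Bit 1: prefix='10' (no match yet)
Bit 2: prefix='101' -> emit 'i', reset
Bit 3: prefix='1' (no match yet)
Bit 4: prefix='11' -> emit 'o', reset
Bit 5: prefix='0' (no match yet)
Bit 6: prefix='01' -> emit 'f', reset
Bit 7: prefix='1' (no match yet)
Bit 8: prefix='10' (no match yet)
Bit 9: prefix='100' -> emit 'd', reset
Bit 10: prefix='1' (no match yet)
Bit 11: prefix='10' (no match yet)
Bit 12: prefix='101' -> emit 'i', reset
Bit 13: prefix='1' (no match yet)
Bit 14: prefix='10' (no match yet)
Bit 15: prefix='101' -> emit 'i', reset
Bit 16: prefix='1' (no match yet)
Bit 17: prefix='11' -> emit 'o', reset
Bit 18: prefix='1' (no match yet)
Bit 19: prefix='11' -> emit 'o', reset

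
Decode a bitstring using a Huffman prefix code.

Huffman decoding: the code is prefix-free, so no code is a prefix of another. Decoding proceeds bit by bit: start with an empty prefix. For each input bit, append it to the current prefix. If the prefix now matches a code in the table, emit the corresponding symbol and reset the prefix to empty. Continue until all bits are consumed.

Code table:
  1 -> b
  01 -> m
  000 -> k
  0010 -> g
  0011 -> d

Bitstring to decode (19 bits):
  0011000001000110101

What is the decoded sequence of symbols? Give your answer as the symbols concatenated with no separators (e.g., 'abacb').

Answer: dkgdmm

Derivation:
Bit 0: prefix='0' (no match yet)
Bit 1: prefix='00' (no match yet)
Bit 2: prefix='001' (no match yet)
Bit 3: prefix='0011' -> emit 'd', reset
Bit 4: prefix='0' (no match yet)
Bit 5: prefix='00' (no match yet)
Bit 6: prefix='000' -> emit 'k', reset
Bit 7: prefix='0' (no match yet)
Bit 8: prefix='00' (no match yet)
Bit 9: prefix='001' (no match yet)
Bit 10: prefix='0010' -> emit 'g', reset
Bit 11: prefix='0' (no match yet)
Bit 12: prefix='00' (no match yet)
Bit 13: prefix='001' (no match yet)
Bit 14: prefix='0011' -> emit 'd', reset
Bit 15: prefix='0' (no match yet)
Bit 16: prefix='01' -> emit 'm', reset
Bit 17: prefix='0' (no match yet)
Bit 18: prefix='01' -> emit 'm', reset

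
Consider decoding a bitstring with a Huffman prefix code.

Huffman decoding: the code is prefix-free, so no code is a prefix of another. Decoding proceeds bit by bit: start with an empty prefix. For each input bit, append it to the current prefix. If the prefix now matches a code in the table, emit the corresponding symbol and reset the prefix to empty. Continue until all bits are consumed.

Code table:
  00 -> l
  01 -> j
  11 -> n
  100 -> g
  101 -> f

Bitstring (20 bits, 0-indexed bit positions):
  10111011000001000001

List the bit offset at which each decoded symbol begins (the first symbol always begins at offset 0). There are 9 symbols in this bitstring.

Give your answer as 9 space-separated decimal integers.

Bit 0: prefix='1' (no match yet)
Bit 1: prefix='10' (no match yet)
Bit 2: prefix='101' -> emit 'f', reset
Bit 3: prefix='1' (no match yet)
Bit 4: prefix='11' -> emit 'n', reset
Bit 5: prefix='0' (no match yet)
Bit 6: prefix='01' -> emit 'j', reset
Bit 7: prefix='1' (no match yet)
Bit 8: prefix='10' (no match yet)
Bit 9: prefix='100' -> emit 'g', reset
Bit 10: prefix='0' (no match yet)
Bit 11: prefix='00' -> emit 'l', reset
Bit 12: prefix='0' (no match yet)
Bit 13: prefix='01' -> emit 'j', reset
Bit 14: prefix='0' (no match yet)
Bit 15: prefix='00' -> emit 'l', reset
Bit 16: prefix='0' (no match yet)
Bit 17: prefix='00' -> emit 'l', reset
Bit 18: prefix='0' (no match yet)
Bit 19: prefix='01' -> emit 'j', reset

Answer: 0 3 5 7 10 12 14 16 18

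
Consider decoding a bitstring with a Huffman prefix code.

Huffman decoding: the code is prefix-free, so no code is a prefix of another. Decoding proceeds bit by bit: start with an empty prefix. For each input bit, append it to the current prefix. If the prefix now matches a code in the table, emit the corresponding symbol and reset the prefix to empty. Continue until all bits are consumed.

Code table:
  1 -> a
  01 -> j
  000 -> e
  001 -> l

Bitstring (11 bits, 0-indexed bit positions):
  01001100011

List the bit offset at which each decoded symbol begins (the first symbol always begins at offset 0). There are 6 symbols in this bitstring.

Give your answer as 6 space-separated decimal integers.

Answer: 0 2 5 6 9 10

Derivation:
Bit 0: prefix='0' (no match yet)
Bit 1: prefix='01' -> emit 'j', reset
Bit 2: prefix='0' (no match yet)
Bit 3: prefix='00' (no match yet)
Bit 4: prefix='001' -> emit 'l', reset
Bit 5: prefix='1' -> emit 'a', reset
Bit 6: prefix='0' (no match yet)
Bit 7: prefix='00' (no match yet)
Bit 8: prefix='000' -> emit 'e', reset
Bit 9: prefix='1' -> emit 'a', reset
Bit 10: prefix='1' -> emit 'a', reset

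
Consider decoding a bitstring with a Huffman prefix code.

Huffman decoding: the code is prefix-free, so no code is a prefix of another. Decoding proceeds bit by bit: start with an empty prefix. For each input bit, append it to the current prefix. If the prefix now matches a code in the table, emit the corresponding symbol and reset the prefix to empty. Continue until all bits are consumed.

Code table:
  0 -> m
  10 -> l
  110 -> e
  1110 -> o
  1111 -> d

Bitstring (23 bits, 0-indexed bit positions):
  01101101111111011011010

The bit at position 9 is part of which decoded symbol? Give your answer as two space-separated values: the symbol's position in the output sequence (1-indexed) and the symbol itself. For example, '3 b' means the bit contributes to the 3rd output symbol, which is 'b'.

Answer: 4 d

Derivation:
Bit 0: prefix='0' -> emit 'm', reset
Bit 1: prefix='1' (no match yet)
Bit 2: prefix='11' (no match yet)
Bit 3: prefix='110' -> emit 'e', reset
Bit 4: prefix='1' (no match yet)
Bit 5: prefix='11' (no match yet)
Bit 6: prefix='110' -> emit 'e', reset
Bit 7: prefix='1' (no match yet)
Bit 8: prefix='11' (no match yet)
Bit 9: prefix='111' (no match yet)
Bit 10: prefix='1111' -> emit 'd', reset
Bit 11: prefix='1' (no match yet)
Bit 12: prefix='11' (no match yet)
Bit 13: prefix='111' (no match yet)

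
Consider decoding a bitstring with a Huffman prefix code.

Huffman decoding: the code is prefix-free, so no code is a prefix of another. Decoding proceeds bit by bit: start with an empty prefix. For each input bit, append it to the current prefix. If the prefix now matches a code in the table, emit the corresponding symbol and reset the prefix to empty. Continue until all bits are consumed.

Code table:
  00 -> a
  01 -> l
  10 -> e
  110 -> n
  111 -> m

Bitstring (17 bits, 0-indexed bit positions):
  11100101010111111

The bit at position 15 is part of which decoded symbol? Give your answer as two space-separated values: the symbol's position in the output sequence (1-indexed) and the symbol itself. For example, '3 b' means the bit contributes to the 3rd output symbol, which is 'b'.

Answer: 7 m

Derivation:
Bit 0: prefix='1' (no match yet)
Bit 1: prefix='11' (no match yet)
Bit 2: prefix='111' -> emit 'm', reset
Bit 3: prefix='0' (no match yet)
Bit 4: prefix='00' -> emit 'a', reset
Bit 5: prefix='1' (no match yet)
Bit 6: prefix='10' -> emit 'e', reset
Bit 7: prefix='1' (no match yet)
Bit 8: prefix='10' -> emit 'e', reset
Bit 9: prefix='1' (no match yet)
Bit 10: prefix='10' -> emit 'e', reset
Bit 11: prefix='1' (no match yet)
Bit 12: prefix='11' (no match yet)
Bit 13: prefix='111' -> emit 'm', reset
Bit 14: prefix='1' (no match yet)
Bit 15: prefix='11' (no match yet)
Bit 16: prefix='111' -> emit 'm', reset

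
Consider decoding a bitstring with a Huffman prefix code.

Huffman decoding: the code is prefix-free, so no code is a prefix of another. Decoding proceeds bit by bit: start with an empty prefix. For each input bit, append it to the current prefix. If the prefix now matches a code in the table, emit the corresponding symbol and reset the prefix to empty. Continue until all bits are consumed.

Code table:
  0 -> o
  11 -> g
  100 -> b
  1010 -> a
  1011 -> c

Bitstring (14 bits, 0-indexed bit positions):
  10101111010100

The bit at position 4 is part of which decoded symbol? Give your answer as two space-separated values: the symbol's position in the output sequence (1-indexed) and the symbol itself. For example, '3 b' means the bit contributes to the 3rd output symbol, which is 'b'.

Answer: 2 g

Derivation:
Bit 0: prefix='1' (no match yet)
Bit 1: prefix='10' (no match yet)
Bit 2: prefix='101' (no match yet)
Bit 3: prefix='1010' -> emit 'a', reset
Bit 4: prefix='1' (no match yet)
Bit 5: prefix='11' -> emit 'g', reset
Bit 6: prefix='1' (no match yet)
Bit 7: prefix='11' -> emit 'g', reset
Bit 8: prefix='0' -> emit 'o', reset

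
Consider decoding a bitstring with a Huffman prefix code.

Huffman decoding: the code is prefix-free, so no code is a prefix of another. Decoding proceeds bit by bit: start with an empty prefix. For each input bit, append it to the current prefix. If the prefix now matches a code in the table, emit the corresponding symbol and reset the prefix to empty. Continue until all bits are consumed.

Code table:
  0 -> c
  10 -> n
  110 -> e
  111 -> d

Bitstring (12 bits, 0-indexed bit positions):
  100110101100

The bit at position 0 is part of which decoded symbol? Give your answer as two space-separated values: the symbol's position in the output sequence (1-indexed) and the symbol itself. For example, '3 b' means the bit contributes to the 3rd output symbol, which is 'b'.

Bit 0: prefix='1' (no match yet)
Bit 1: prefix='10' -> emit 'n', reset
Bit 2: prefix='0' -> emit 'c', reset
Bit 3: prefix='1' (no match yet)
Bit 4: prefix='11' (no match yet)

Answer: 1 n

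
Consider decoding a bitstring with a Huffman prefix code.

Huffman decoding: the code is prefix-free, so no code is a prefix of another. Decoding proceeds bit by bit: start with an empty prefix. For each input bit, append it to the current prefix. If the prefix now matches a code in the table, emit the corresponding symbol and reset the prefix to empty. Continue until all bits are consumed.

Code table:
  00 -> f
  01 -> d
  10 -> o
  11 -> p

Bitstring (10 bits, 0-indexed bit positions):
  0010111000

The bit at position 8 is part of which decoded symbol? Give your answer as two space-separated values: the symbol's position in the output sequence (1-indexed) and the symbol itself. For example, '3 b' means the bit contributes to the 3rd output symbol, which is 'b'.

Answer: 5 f

Derivation:
Bit 0: prefix='0' (no match yet)
Bit 1: prefix='00' -> emit 'f', reset
Bit 2: prefix='1' (no match yet)
Bit 3: prefix='10' -> emit 'o', reset
Bit 4: prefix='1' (no match yet)
Bit 5: prefix='11' -> emit 'p', reset
Bit 6: prefix='1' (no match yet)
Bit 7: prefix='10' -> emit 'o', reset
Bit 8: prefix='0' (no match yet)
Bit 9: prefix='00' -> emit 'f', reset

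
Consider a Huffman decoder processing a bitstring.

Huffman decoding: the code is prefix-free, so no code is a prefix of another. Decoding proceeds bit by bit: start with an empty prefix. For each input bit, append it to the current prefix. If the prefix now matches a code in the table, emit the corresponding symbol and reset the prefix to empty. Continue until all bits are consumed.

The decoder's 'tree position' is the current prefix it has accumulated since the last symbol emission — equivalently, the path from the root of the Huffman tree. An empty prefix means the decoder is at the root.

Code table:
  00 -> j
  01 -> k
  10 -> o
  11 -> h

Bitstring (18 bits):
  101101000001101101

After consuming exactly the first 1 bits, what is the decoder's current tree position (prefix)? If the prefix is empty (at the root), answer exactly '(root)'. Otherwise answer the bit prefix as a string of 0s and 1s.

Answer: 1

Derivation:
Bit 0: prefix='1' (no match yet)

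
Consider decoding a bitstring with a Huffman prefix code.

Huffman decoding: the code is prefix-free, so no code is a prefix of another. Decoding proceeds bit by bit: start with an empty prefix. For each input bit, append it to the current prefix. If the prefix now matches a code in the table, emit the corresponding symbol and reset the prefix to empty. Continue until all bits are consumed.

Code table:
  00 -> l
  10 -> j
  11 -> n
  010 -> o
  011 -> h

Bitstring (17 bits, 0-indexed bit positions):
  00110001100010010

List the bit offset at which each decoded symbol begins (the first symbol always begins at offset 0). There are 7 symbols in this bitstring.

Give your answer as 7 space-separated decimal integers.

Bit 0: prefix='0' (no match yet)
Bit 1: prefix='00' -> emit 'l', reset
Bit 2: prefix='1' (no match yet)
Bit 3: prefix='11' -> emit 'n', reset
Bit 4: prefix='0' (no match yet)
Bit 5: prefix='00' -> emit 'l', reset
Bit 6: prefix='0' (no match yet)
Bit 7: prefix='01' (no match yet)
Bit 8: prefix='011' -> emit 'h', reset
Bit 9: prefix='0' (no match yet)
Bit 10: prefix='00' -> emit 'l', reset
Bit 11: prefix='0' (no match yet)
Bit 12: prefix='01' (no match yet)
Bit 13: prefix='010' -> emit 'o', reset
Bit 14: prefix='0' (no match yet)
Bit 15: prefix='01' (no match yet)
Bit 16: prefix='010' -> emit 'o', reset

Answer: 0 2 4 6 9 11 14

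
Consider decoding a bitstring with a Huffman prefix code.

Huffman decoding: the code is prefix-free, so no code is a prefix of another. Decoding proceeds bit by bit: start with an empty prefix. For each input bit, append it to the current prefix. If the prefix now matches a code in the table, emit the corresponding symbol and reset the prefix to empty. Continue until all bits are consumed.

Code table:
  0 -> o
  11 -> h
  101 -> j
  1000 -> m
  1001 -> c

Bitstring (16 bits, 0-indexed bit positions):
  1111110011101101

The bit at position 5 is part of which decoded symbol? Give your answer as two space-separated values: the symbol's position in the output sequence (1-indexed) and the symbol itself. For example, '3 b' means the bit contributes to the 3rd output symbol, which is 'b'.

Bit 0: prefix='1' (no match yet)
Bit 1: prefix='11' -> emit 'h', reset
Bit 2: prefix='1' (no match yet)
Bit 3: prefix='11' -> emit 'h', reset
Bit 4: prefix='1' (no match yet)
Bit 5: prefix='11' -> emit 'h', reset
Bit 6: prefix='0' -> emit 'o', reset
Bit 7: prefix='0' -> emit 'o', reset
Bit 8: prefix='1' (no match yet)
Bit 9: prefix='11' -> emit 'h', reset

Answer: 3 h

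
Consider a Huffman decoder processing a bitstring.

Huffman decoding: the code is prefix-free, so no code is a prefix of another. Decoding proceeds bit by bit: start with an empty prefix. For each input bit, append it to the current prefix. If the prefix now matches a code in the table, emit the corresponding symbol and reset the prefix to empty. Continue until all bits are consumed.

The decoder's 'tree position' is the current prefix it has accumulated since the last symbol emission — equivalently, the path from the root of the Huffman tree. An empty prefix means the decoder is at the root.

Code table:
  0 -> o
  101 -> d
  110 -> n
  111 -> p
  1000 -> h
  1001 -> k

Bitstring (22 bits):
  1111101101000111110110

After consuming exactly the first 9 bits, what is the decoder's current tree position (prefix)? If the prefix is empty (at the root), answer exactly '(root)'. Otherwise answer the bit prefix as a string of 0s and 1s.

Bit 0: prefix='1' (no match yet)
Bit 1: prefix='11' (no match yet)
Bit 2: prefix='111' -> emit 'p', reset
Bit 3: prefix='1' (no match yet)
Bit 4: prefix='11' (no match yet)
Bit 5: prefix='110' -> emit 'n', reset
Bit 6: prefix='1' (no match yet)
Bit 7: prefix='11' (no match yet)
Bit 8: prefix='110' -> emit 'n', reset

Answer: (root)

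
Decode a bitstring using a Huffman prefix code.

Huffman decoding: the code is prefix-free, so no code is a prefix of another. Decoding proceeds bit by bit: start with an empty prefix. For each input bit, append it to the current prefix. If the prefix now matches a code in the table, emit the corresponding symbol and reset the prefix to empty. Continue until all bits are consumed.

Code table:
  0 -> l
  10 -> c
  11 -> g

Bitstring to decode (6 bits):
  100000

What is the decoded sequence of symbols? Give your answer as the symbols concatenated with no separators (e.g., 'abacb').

Answer: cllll

Derivation:
Bit 0: prefix='1' (no match yet)
Bit 1: prefix='10' -> emit 'c', reset
Bit 2: prefix='0' -> emit 'l', reset
Bit 3: prefix='0' -> emit 'l', reset
Bit 4: prefix='0' -> emit 'l', reset
Bit 5: prefix='0' -> emit 'l', reset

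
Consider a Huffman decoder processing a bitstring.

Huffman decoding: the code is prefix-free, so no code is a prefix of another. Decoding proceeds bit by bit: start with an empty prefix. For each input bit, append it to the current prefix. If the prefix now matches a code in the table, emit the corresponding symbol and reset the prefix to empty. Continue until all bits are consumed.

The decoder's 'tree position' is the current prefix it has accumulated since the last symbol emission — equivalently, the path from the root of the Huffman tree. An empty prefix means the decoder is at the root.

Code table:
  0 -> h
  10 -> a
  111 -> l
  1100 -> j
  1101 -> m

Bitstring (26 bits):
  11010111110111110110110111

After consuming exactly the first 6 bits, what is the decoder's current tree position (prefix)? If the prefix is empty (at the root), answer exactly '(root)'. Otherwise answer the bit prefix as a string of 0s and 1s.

Bit 0: prefix='1' (no match yet)
Bit 1: prefix='11' (no match yet)
Bit 2: prefix='110' (no match yet)
Bit 3: prefix='1101' -> emit 'm', reset
Bit 4: prefix='0' -> emit 'h', reset
Bit 5: prefix='1' (no match yet)

Answer: 1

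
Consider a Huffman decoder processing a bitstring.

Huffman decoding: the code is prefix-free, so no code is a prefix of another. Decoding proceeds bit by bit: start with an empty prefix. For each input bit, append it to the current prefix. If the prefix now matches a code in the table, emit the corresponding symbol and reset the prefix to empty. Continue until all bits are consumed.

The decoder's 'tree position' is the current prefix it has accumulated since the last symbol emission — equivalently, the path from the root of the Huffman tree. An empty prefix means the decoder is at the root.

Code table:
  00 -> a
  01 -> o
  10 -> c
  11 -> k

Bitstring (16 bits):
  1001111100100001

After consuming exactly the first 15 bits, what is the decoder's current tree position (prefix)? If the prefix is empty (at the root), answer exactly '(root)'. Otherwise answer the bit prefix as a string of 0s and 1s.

Bit 0: prefix='1' (no match yet)
Bit 1: prefix='10' -> emit 'c', reset
Bit 2: prefix='0' (no match yet)
Bit 3: prefix='01' -> emit 'o', reset
Bit 4: prefix='1' (no match yet)
Bit 5: prefix='11' -> emit 'k', reset
Bit 6: prefix='1' (no match yet)
Bit 7: prefix='11' -> emit 'k', reset
Bit 8: prefix='0' (no match yet)
Bit 9: prefix='00' -> emit 'a', reset
Bit 10: prefix='1' (no match yet)
Bit 11: prefix='10' -> emit 'c', reset
Bit 12: prefix='0' (no match yet)
Bit 13: prefix='00' -> emit 'a', reset
Bit 14: prefix='0' (no match yet)

Answer: 0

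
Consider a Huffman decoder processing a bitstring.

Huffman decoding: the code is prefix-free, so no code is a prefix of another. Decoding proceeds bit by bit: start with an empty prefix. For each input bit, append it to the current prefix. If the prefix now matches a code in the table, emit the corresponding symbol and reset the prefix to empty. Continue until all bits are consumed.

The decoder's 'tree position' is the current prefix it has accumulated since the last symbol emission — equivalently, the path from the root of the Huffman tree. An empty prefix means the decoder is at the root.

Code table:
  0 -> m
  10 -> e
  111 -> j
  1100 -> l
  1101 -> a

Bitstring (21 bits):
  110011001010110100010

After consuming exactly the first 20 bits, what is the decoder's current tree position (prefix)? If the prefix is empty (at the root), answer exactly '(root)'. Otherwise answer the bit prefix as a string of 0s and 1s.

Bit 0: prefix='1' (no match yet)
Bit 1: prefix='11' (no match yet)
Bit 2: prefix='110' (no match yet)
Bit 3: prefix='1100' -> emit 'l', reset
Bit 4: prefix='1' (no match yet)
Bit 5: prefix='11' (no match yet)
Bit 6: prefix='110' (no match yet)
Bit 7: prefix='1100' -> emit 'l', reset
Bit 8: prefix='1' (no match yet)
Bit 9: prefix='10' -> emit 'e', reset
Bit 10: prefix='1' (no match yet)
Bit 11: prefix='10' -> emit 'e', reset
Bit 12: prefix='1' (no match yet)
Bit 13: prefix='11' (no match yet)
Bit 14: prefix='110' (no match yet)
Bit 15: prefix='1101' -> emit 'a', reset
Bit 16: prefix='0' -> emit 'm', reset
Bit 17: prefix='0' -> emit 'm', reset
Bit 18: prefix='0' -> emit 'm', reset
Bit 19: prefix='1' (no match yet)

Answer: 1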